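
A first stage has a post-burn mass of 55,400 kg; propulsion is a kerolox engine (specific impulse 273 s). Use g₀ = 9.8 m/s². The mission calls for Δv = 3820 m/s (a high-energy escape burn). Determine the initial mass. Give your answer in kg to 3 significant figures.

initial mass ≈ 231000 kg

v_e = Isp · g₀ = 273 × 9.8 = 2675.4 m/s.
By the Tsiolkovsky rocket equation, m₀/m_f = exp(Δv / v_e) = exp(3820 / 2675.4) = exp(1.4278) = 4.1696.
m₀ = m_f × 4.1696 = 55,400 × 4.1696 = 230,996 kg.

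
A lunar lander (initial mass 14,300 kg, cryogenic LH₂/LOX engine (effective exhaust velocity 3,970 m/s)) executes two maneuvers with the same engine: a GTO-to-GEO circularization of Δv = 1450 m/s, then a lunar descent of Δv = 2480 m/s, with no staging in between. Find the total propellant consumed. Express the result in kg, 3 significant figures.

total propellant consumed ≈ 8990 kg

After the first burn: m = 14300 × exp(−1450/3970.0) = 14300 × 0.69403 = 9,924.63 kg.
After the second burn: m = 9,924.63 × exp(−2480/3970.0) = 9,924.63 × 0.53543 = 5,313.94 kg.
Total propellant = m₀ − m_final = 14300 − 5,313.94 = 8,986.06 kg.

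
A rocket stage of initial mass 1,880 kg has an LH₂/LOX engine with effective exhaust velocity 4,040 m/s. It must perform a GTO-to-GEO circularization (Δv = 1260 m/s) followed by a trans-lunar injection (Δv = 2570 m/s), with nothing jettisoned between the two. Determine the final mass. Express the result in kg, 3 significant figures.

After the first burn: m = 1880 × exp(−1260/4040.0) = 1880 × 0.73207 = 1,376.29 kg.
After the second burn: m = 1,376.29 × exp(−2570/4040.0) = 1,376.29 × 0.52933 = 728.512 kg.

final mass ≈ 729 kg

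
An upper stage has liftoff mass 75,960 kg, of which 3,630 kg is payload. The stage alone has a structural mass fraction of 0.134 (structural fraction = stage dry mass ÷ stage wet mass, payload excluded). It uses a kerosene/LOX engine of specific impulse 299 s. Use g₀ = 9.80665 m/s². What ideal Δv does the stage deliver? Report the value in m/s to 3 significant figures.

Δv ≈ 5100 m/s

Stage wet mass = m₀ − payload = 75,960 − 3,630 = 72,330 kg.
Stage dry mass = ε × stage wet mass = 0.134 × 72,330 = 9,692.22 kg.
Burnout mass m_f = stage dry + payload = 9,692.22 + 3,630 = 13,322.22 kg.
v_e = Isp · g₀ = 299 × 9.80665 = 2932.2 m/s.
Δv = v_e · ln(75,960/13,322.22) = 2932.2 × ln(5.702) = 2932.2 × 1.7408 ≈ 5104 m/s.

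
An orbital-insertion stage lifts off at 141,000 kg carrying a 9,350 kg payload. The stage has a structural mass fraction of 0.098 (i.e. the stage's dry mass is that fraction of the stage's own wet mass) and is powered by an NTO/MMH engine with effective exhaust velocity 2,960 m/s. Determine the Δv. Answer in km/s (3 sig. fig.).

Δv ≈ 5.47 km/s

Stage wet mass = m₀ − payload = 141,000 − 9,350 = 131,650 kg.
Stage dry mass = ε × stage wet mass = 0.098 × 131,650 = 12,901.7 kg.
Burnout mass m_f = stage dry + payload = 12,901.7 + 9,350 = 22,251.7 kg.
From the ideal rocket equation, Δv = v_e · ln(141,000/22,251.7) = 2960.0 × ln(6.337) = 2960.0 × 1.8463 ≈ 5465 m/s.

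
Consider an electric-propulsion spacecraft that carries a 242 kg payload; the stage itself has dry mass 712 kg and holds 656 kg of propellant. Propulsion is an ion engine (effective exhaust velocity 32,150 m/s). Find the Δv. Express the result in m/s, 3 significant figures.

m₀ = payload + dry + propellant = 242 + 712 + 656 = 1,610 kg.
m_f = payload + dry = 242 + 712 = 954 kg.
Δv = v_e · ln(m₀/m_f) = 32150.0 × ln(1.688) = 32150.0 × 0.5233 ≈ 16824.9 m/s.

Δv ≈ 16800 m/s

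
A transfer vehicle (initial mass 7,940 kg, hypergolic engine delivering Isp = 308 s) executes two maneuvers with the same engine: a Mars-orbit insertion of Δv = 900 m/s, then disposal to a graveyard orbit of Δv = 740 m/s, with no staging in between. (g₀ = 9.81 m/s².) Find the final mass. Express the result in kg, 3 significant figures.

final mass ≈ 4610 kg

v_e = Isp · g₀ = 308 × 9.81 = 3021.5 m/s.
After the first burn: m = 7940 × exp(−900/3021.5) = 7940 × 0.74240 = 5,894.66 kg.
After the second burn: m = 5,894.66 × exp(−740/3021.5) = 5,894.66 × 0.78277 = 4,614.16 kg.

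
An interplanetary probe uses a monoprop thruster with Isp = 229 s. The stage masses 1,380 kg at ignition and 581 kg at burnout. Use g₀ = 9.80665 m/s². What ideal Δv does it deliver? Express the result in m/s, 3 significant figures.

v_e = Isp · g₀ = 229 × 9.80665 = 2245.7 m/s.
From the ideal rocket equation, Δv = v_e · ln(m₀/m_f) = 2245.7 × ln(2.375) = 2245.7 × 0.8651 ≈ 1942.7 m/s.

Δv ≈ 1940 m/s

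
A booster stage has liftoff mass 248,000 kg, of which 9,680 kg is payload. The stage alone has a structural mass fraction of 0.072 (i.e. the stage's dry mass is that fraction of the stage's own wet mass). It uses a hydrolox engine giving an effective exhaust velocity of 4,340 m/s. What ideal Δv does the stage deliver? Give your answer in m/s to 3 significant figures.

Δv ≈ 9650 m/s

Stage wet mass = m₀ − payload = 248,000 − 9,680 = 238,320 kg.
Stage dry mass = ε × stage wet mass = 0.072 × 238,320 = 17,159 kg.
Burnout mass m_f = stage dry + payload = 17,159 + 9,680 = 26,839 kg.
By the Tsiolkovsky rocket equation, Δv = v_e · ln(248,000/26,839) = 4340.0 × ln(9.24) = 4340.0 × 2.2236 ≈ 9650 m/s.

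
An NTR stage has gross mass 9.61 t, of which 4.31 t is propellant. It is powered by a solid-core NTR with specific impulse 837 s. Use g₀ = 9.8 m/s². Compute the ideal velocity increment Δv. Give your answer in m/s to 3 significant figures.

v_e = Isp · g₀ = 837 × 9.8 = 8202.6 m/s.
m_f = m₀ − m_prop = 9.61 − 4.31 = 5.3 t.
Δv = v_e · ln(m₀/m_f) = 8202.6 × ln(1.813) = 8202.6 × 0.5951 ≈ 4881.3 m/s.

Δv ≈ 4880 m/s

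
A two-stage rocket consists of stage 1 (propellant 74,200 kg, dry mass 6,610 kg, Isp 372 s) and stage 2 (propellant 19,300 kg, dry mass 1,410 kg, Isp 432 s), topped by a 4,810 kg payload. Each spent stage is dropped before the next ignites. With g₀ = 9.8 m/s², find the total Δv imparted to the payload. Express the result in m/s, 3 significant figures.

Ignition mass of stage 1 = 74,200+6,610 + 19,300+1,410 + 4,810 = 106,330 kg.
Stage 1: m₀ = 106,330 kg, m_f = 106,330 − 74,200 = 32,130 kg; Δv = 372×9.8×ln(3.309) = 3645.6×1.1968 ≈ 4363 m/s.
Stage 2: m₀ = 25,520 kg, m_f = 25,520 − 19,300 = 6,220 kg; Δv = 432×9.8×ln(4.103) = 4233.6×1.4117 ≈ 5977 m/s.
Total Δv = 4363 + 5977 = 10340 m/s.

Δv ≈ 10300 m/s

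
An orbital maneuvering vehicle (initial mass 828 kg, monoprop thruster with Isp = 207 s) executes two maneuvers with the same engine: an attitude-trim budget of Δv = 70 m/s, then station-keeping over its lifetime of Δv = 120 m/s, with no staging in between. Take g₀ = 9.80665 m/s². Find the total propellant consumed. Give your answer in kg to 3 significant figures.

total propellant consumed ≈ 74.0 kg

v_e = Isp · g₀ = 207 × 9.80665 = 2030.0 m/s.
After the first burn: m = 828 × exp(−70/2030.0) = 828 × 0.96610 = 799.931 kg.
After the second burn: m = 799.931 × exp(−120/2030.0) = 799.931 × 0.94260 = 754.015 kg.
Total propellant = m₀ − m_final = 828 − 754.015 = 73.985 kg.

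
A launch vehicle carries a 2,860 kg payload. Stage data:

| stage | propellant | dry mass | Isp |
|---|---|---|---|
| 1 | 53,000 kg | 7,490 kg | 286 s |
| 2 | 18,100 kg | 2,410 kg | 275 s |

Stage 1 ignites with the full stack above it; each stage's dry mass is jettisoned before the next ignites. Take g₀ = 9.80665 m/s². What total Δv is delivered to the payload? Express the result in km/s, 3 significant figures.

Ignition mass of stage 1 = 53,000+7,490 + 18,100+2,410 + 2,860 = 83,860 kg.
Stage 1: m₀ = 83,860 kg, m_f = 83,860 − 53,000 = 30,860 kg; Δv = 286×9.80665×ln(2.717) = 2804.7×0.9997 ≈ 2804 m/s.
Stage 2: m₀ = 23,370 kg, m_f = 23,370 − 18,100 = 5,270 kg; Δv = 275×9.80665×ln(4.435) = 2696.8×1.4894 ≈ 4017 m/s.
Total Δv = 2804 + 4017 = 6821 m/s.

Δv ≈ 6.82 km/s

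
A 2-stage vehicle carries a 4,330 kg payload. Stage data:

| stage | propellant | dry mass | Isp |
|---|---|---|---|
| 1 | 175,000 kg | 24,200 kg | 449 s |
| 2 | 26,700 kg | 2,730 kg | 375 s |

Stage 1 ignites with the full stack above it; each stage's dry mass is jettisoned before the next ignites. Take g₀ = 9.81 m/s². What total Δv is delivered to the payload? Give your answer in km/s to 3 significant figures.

Ignition mass of stage 1 = 175,000+24,200 + 26,700+2,730 + 4,330 = 232,960 kg.
Stage 1: m₀ = 232,960 kg, m_f = 232,960 − 175,000 = 57,960 kg; Δv = 449×9.81×ln(4.019) = 4404.7×1.3911 ≈ 6127 m/s.
Stage 2: m₀ = 33,760 kg, m_f = 33,760 − 26,700 = 7,060 kg; Δv = 375×9.81×ln(4.782) = 3678.8×1.5648 ≈ 5757 m/s.
Total Δv = 6127 + 5757 = 11884 m/s.

Δv ≈ 11.9 km/s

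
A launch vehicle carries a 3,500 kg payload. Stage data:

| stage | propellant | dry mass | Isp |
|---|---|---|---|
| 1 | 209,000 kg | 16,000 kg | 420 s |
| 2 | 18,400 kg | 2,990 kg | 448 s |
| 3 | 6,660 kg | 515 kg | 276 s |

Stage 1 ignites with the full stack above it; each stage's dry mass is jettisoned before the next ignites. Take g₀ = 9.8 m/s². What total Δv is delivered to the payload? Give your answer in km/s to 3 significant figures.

Ignition mass of stage 1 = 209,000+16,000 + 18,400+2,990 + 6,660+515 + 3,500 = 257,065 kg.
Stage 1: m₀ = 257,065 kg, m_f = 257,065 − 209,000 = 48,065 kg; Δv = 420×9.8×ln(5.348) = 4116.0×1.6768 ≈ 6902 m/s.
Stage 2: m₀ = 32,065 kg, m_f = 32,065 − 18,400 = 13,665 kg; Δv = 448×9.8×ln(2.347) = 4390.4×0.8529 ≈ 3745 m/s.
Stage 3: m₀ = 10,675 kg, m_f = 10,675 − 6,660 = 4,015 kg; Δv = 276×9.8×ln(2.659) = 2704.8×0.9779 ≈ 2645 m/s.
Total Δv = 6902 + 3745 + 2645 = 13292 m/s.

Δv ≈ 13.3 km/s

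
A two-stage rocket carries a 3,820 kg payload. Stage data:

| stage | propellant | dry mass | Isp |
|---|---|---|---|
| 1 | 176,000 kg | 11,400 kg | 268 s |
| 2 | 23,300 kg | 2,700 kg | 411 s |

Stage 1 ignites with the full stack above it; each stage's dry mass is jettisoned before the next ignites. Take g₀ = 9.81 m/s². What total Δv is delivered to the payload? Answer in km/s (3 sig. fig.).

Δv ≈ 10.5 km/s

Ignition mass of stage 1 = 176,000+11,400 + 23,300+2,700 + 3,820 = 217,220 kg.
Stage 1: m₀ = 217,220 kg, m_f = 217,220 − 176,000 = 41,220 kg; Δv = 268×9.81×ln(5.27) = 2629.1×1.6620 ≈ 4369 m/s.
Stage 2: m₀ = 29,820 kg, m_f = 29,820 − 23,300 = 6,520 kg; Δv = 411×9.81×ln(4.574) = 4031.9×1.5203 ≈ 6130 m/s.
Total Δv = 4369 + 6130 = 10499 m/s.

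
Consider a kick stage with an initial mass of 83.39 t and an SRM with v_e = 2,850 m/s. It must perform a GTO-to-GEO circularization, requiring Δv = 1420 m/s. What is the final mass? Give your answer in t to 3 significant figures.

m₀/m_f = exp(Δv / v_e) = exp(1420 / 2850.0) = exp(0.4982) = 1.6458.
m_f = m₀ / 1.6458 = 83.39 / 1.6458 = 50.6684 t.

final mass ≈ 50.7 t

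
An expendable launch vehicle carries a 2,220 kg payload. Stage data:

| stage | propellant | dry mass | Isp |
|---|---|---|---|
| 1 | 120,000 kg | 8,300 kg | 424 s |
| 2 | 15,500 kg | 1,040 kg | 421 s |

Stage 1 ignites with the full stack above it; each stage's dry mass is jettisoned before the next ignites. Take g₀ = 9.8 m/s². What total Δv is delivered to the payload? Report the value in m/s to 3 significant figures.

Δv ≈ 14300 m/s

Ignition mass of stage 1 = 120,000+8,300 + 15,500+1,040 + 2,220 = 147,060 kg.
Stage 1: m₀ = 147,060 kg, m_f = 147,060 − 120,000 = 27,060 kg; Δv = 424×9.8×ln(5.435) = 4155.2×1.6928 ≈ 7034 m/s.
Stage 2: m₀ = 18,760 kg, m_f = 18,760 − 15,500 = 3,260 kg; Δv = 421×9.8×ln(5.755) = 4125.8×1.7500 ≈ 7220 m/s.
Total Δv = 7034 + 7220 = 14254 m/s.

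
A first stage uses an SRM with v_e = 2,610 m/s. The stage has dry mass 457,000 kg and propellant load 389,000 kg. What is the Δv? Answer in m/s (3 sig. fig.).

Δv ≈ 1610 m/s

m₀ = m_dry + m_prop = 457,000 + 389,000 = 846,000 kg.
Δv = v_e · ln(m₀/m_f) = 2610.0 × ln(1.851) = 2610.0 × 0.6158 ≈ 1607.3 m/s.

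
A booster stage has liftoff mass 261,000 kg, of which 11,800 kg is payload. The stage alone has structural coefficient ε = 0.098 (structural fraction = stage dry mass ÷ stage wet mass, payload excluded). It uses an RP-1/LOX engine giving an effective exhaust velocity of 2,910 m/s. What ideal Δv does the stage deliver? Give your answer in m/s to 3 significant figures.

Stage wet mass = m₀ − payload = 261,000 − 11,800 = 249,200 kg.
Stage dry mass = ε × stage wet mass = 0.098 × 249,200 = 24,421.6 kg.
Burnout mass m_f = stage dry + payload = 24,421.6 + 11,800 = 36,221.6 kg.
By the Tsiolkovsky rocket equation, Δv = v_e · ln(261,000/36,221.6) = 2910.0 × ln(7.206) = 2910.0 × 1.9749 ≈ 5747 m/s.

Δv ≈ 5750 m/s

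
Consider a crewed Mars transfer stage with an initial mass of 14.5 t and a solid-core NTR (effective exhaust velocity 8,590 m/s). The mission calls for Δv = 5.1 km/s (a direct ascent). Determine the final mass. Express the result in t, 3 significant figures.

final mass ≈ 8.01 t

Using Δv = v_e ln(m₀/m_f): m₀/m_f = exp(Δv / v_e) = exp(5100 / 8590.0) = exp(0.5937) = 1.8107.
m_f = m₀ / 1.8107 = 14.5 / 1.8107 = 8.00795 t.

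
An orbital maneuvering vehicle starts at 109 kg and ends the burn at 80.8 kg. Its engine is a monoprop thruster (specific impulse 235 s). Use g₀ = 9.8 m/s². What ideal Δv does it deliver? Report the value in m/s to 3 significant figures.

v_e = Isp · g₀ = 235 × 9.8 = 2303.0 m/s.
By the Tsiolkovsky rocket equation, Δv = v_e · ln(m₀/m_f) = 2303.0 × ln(1.349) = 2303.0 × 0.2994 ≈ 689.5 m/s.

Δv ≈ 689 m/s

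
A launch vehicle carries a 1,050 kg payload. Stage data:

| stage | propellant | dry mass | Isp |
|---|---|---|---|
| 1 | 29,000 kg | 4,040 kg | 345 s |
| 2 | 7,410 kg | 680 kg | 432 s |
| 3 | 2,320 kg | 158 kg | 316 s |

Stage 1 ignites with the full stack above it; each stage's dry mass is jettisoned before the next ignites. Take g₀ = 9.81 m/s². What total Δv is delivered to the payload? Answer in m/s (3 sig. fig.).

Ignition mass of stage 1 = 29,000+4,040 + 7,410+680 + 2,320+158 + 1,050 = 44,658 kg.
Stage 1: m₀ = 44,658 kg, m_f = 44,658 − 29,000 = 15,658 kg; Δv = 345×9.81×ln(2.852) = 3384.5×1.0481 ≈ 3547 m/s.
Stage 2: m₀ = 11,618 kg, m_f = 11,618 − 7,410 = 4,208 kg; Δv = 432×9.81×ln(2.761) = 4237.9×1.0156 ≈ 4304 m/s.
Stage 3: m₀ = 3,528 kg, m_f = 3,528 − 2,320 = 1,208 kg; Δv = 316×9.81×ln(2.921) = 3100.0×1.0718 ≈ 3322 m/s.
Total Δv = 3547 + 4304 + 3322 = 11173 m/s.

Δv ≈ 11200 m/s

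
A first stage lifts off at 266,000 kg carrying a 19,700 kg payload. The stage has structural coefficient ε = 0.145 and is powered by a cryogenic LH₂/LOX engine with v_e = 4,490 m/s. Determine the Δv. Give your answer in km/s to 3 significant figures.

Stage wet mass = m₀ − payload = 266,000 − 19,700 = 246,300 kg.
Stage dry mass = ε × stage wet mass = 0.145 × 246,300 = 35,713.5 kg.
Burnout mass m_f = stage dry + payload = 35,713.5 + 19,700 = 55,413.5 kg.
Using Δv = v_e ln(m₀/m_f): Δv = v_e · ln(266,000/55,413.5) = 4490.0 × ln(4.8) = 4490.0 × 1.5687 ≈ 7043 m/s.

Δv ≈ 7.04 km/s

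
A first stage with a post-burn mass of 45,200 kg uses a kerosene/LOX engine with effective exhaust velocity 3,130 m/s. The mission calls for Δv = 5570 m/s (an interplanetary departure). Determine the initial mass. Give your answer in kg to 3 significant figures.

initial mass ≈ 268000 kg

From the ideal rocket equation, m₀/m_f = exp(Δv / v_e) = exp(5570 / 3130.0) = exp(1.7796) = 5.9272.
m₀ = m_f × 5.9272 = 45,200 × 5.9272 = 267,909 kg.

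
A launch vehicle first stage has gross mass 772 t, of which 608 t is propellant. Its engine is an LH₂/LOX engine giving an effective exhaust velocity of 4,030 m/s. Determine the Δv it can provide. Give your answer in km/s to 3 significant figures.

m_f = m₀ − m_prop = 772 − 608 = 164 t.
Δv = v_e · ln(m₀/m_f) = 4030.0 × ln(4.707) = 4030.0 × 1.5491 ≈ 6242.9 m/s.

Δv ≈ 6.24 km/s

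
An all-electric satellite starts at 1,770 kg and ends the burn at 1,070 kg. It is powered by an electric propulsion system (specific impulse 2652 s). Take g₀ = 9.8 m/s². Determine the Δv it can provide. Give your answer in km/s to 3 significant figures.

v_e = Isp · g₀ = 2652 × 9.8 = 25989.6 m/s.
Rocket equation: Δv = v_e · ln(m₀/m_f) = 25989.6 × ln(1.654) = 25989.6 × 0.5033 ≈ 13081.1 m/s.

Δv ≈ 13.1 km/s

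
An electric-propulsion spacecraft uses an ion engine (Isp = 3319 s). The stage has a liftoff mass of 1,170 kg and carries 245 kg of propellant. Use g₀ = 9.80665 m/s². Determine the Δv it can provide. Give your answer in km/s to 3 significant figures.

Δv ≈ 7.65 km/s

v_e = Isp · g₀ = 3319 × 9.80665 = 32548.3 m/s.
m_f = m₀ − m_prop = 1,170 − 245 = 925 kg.
By the Tsiolkovsky rocket equation, Δv = v_e · ln(m₀/m_f) = 32548.3 × ln(1.265) = 32548.3 × 0.2350 ≈ 7647.7 m/s.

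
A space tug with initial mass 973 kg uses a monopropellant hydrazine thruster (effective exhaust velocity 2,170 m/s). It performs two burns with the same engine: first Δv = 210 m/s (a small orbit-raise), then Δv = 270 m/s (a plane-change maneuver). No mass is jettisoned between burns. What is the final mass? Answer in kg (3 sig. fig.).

After the first burn: m = 973 × exp(−210/2170.0) = 973 × 0.90776 = 883.25 kg.
After the second burn: m = 883.25 × exp(−270/2170.0) = 883.25 × 0.88301 = 779.919 kg.

final mass ≈ 780 kg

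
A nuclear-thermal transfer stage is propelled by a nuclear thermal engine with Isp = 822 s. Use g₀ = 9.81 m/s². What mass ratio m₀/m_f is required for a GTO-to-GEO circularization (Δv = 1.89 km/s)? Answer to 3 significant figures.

mass ratio ≈ 1.26

v_e = Isp · g₀ = 822 × 9.81 = 8063.8 m/s.
m₀/m_f = exp(Δv / v_e) = exp(1890 / 8063.8) = exp(0.2344) = 1.2641.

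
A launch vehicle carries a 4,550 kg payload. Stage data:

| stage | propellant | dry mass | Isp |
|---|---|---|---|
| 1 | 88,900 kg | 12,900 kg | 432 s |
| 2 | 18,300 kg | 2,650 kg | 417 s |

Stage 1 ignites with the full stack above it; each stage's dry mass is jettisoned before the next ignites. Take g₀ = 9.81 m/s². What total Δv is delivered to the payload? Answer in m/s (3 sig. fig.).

Δv ≈ 10300 m/s

Ignition mass of stage 1 = 88,900+12,900 + 18,300+2,650 + 4,550 = 127,300 kg.
Stage 1: m₀ = 127,300 kg, m_f = 127,300 − 88,900 = 38,400 kg; Δv = 432×9.81×ln(3.315) = 4237.9×1.1985 ≈ 5079 m/s.
Stage 2: m₀ = 25,500 kg, m_f = 25,500 − 18,300 = 7,200 kg; Δv = 417×9.81×ln(3.542) = 4090.8×1.2646 ≈ 5173 m/s.
Total Δv = 5079 + 5173 = 10252 m/s.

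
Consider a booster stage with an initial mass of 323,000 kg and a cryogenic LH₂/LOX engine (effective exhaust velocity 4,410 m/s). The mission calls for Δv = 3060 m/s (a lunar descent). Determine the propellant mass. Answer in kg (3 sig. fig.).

propellant mass ≈ 162000 kg

Rocket equation: m₀/m_f = exp(Δv / v_e) = exp(3060 / 4410.0) = exp(0.6939) = 2.0015.
m_f = 323,000 / 2.0015 = 161,379 kg, so propellant = m₀ − m_f = 323,000 − 161,379 = 161,621 kg.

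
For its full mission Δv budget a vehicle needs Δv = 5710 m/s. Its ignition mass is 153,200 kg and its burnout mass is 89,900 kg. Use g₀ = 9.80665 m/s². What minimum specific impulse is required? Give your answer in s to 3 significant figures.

ln(m₀/m_f) = ln(153200/89900) = ln(1.704) = 0.5330.
By the Tsiolkovsky rocket equation, v_e = Δv / ln(m₀/m_f) = 5710 / 0.5330 = 10712.0 m/s.
Isp = v_e / g₀ = 10712.0 / 9.80665 = 1092.3 s.

Isp ≈ 1090 s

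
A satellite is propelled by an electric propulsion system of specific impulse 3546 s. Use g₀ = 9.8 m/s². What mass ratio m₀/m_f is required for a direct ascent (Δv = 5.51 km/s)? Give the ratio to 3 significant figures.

mass ratio ≈ 1.17

v_e = Isp · g₀ = 3546 × 9.8 = 34750.8 m/s.
m₀/m_f = exp(Δv / v_e) = exp(5510 / 34750.8) = exp(0.1586) = 1.1718.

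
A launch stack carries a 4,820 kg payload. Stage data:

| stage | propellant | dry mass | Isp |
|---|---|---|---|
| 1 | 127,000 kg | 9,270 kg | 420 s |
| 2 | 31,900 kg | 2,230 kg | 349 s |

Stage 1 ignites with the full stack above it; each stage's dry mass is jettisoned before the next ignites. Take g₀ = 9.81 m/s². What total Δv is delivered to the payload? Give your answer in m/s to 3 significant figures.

Ignition mass of stage 1 = 127,000+9,270 + 31,900+2,230 + 4,820 = 175,220 kg.
Stage 1: m₀ = 175,220 kg, m_f = 175,220 − 127,000 = 48,220 kg; Δv = 420×9.81×ln(3.634) = 4120.2×1.2903 ≈ 5316 m/s.
Stage 2: m₀ = 38,950 kg, m_f = 38,950 − 31,900 = 7,050 kg; Δv = 349×9.81×ln(5.525) = 3423.7×1.7093 ≈ 5852 m/s.
Total Δv = 5316 + 5852 = 11168 m/s.

Δv ≈ 11200 m/s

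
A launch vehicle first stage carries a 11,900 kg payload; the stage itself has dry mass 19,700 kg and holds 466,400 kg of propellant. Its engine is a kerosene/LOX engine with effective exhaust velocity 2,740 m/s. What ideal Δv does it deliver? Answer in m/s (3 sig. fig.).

m₀ = payload + dry + propellant = 11,900 + 19,700 + 466,400 = 498,000 kg.
m_f = payload + dry = 11,900 + 19,700 = 31,600 kg.
Δv = v_e · ln(m₀/m_f) = 2740.0 × ln(15.76) = 2740.0 × 2.7574 ≈ 7555.4 m/s.

Δv ≈ 7560 m/s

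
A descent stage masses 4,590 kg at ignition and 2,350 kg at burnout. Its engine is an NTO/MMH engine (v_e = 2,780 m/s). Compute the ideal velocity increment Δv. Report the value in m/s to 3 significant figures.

Rocket equation: Δv = v_e · ln(m₀/m_f) = 2780.0 × ln(1.953) = 2780.0 × 0.6695 ≈ 1861.1 m/s.

Δv ≈ 1860 m/s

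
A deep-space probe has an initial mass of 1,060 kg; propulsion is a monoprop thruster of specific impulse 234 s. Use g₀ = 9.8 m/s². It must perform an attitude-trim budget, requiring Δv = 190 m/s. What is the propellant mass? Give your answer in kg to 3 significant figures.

v_e = Isp · g₀ = 234 × 9.8 = 2293.2 m/s.
m₀/m_f = exp(Δv / v_e) = exp(190 / 2293.2) = exp(0.0829) = 1.0864.
m_f = 1,060 / 1.0864 = 975.7 kg, so propellant = m₀ − m_f = 1,060 − 975.7 = 84.3 kg.

propellant mass ≈ 84.3 kg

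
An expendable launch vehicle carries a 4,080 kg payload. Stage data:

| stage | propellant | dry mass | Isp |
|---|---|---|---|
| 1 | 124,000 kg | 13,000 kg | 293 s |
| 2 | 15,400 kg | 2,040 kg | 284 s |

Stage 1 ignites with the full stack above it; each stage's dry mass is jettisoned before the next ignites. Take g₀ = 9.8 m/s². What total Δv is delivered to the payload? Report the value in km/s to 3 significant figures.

Ignition mass of stage 1 = 124,000+13,000 + 15,400+2,040 + 4,080 = 158,520 kg.
Stage 1: m₀ = 158,520 kg, m_f = 158,520 − 124,000 = 34,520 kg; Δv = 293×9.8×ln(4.592) = 2871.4×1.5243 ≈ 4377 m/s.
Stage 2: m₀ = 21,520 kg, m_f = 21,520 − 15,400 = 6,120 kg; Δv = 284×9.8×ln(3.516) = 2783.2×1.2574 ≈ 3500 m/s.
Total Δv = 4377 + 3500 = 7877 m/s.

Δv ≈ 7.88 km/s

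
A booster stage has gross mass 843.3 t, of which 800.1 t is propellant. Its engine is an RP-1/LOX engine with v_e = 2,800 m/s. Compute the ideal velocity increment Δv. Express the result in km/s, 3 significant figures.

m_f = m₀ − m_prop = 843.3 − 800.1 = 43.2 t.
Δv = v_e · ln(m₀/m_f) = 2800.0 × ln(19.52) = 2800.0 × 2.9715 ≈ 8320.2 m/s.

Δv ≈ 8.32 km/s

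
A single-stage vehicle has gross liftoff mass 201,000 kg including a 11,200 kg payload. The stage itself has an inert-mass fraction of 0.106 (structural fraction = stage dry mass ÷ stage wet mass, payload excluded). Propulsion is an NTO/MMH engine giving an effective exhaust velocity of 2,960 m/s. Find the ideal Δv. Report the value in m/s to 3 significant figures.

Stage wet mass = m₀ − payload = 201,000 − 11,200 = 189,800 kg.
Stage dry mass = ε × stage wet mass = 0.106 × 189,800 = 20,118.8 kg.
Burnout mass m_f = stage dry + payload = 20,118.8 + 11,200 = 31,318.8 kg.
Δv = v_e · ln(201,000/31,318.8) = 2960.0 × ln(6.418) = 2960.0 × 1.8591 ≈ 5503 m/s.

Δv ≈ 5500 m/s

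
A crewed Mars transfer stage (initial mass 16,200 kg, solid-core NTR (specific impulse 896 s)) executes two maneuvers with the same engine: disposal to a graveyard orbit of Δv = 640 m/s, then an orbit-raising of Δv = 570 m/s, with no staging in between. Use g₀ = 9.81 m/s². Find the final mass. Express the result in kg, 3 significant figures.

v_e = Isp · g₀ = 896 × 9.81 = 8789.8 m/s.
After the first burn: m = 16200 × exp(−640/8789.8) = 16200 × 0.92978 = 15,062.4 kg.
After the second burn: m = 15,062.4 × exp(−570/8789.8) = 15,062.4 × 0.93721 = 14,116.6 kg.

final mass ≈ 14100 kg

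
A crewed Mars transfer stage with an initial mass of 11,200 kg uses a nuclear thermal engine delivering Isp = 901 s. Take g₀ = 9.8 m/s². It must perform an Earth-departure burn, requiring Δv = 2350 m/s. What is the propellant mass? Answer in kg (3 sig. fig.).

propellant mass ≈ 2620 kg

v_e = Isp · g₀ = 901 × 9.8 = 8829.8 m/s.
Rocket equation: m₀/m_f = exp(Δv / v_e) = exp(2350 / 8829.8) = exp(0.2661) = 1.3049.
m_f = 11,200 / 1.3049 = 8,583.03 kg, so propellant = m₀ − m_f = 11,200 − 8,583.03 = 2,616.97 kg.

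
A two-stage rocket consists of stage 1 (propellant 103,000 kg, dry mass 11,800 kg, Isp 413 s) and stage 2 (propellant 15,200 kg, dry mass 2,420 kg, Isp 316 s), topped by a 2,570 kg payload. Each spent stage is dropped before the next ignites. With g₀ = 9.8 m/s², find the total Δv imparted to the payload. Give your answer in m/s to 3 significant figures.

Δv ≈ 10200 m/s

Ignition mass of stage 1 = 103,000+11,800 + 15,200+2,420 + 2,570 = 134,990 kg.
Stage 1: m₀ = 134,990 kg, m_f = 134,990 − 103,000 = 31,990 kg; Δv = 413×9.8×ln(4.22) = 4047.4×1.4398 ≈ 5827 m/s.
Stage 2: m₀ = 20,190 kg, m_f = 20,190 − 15,200 = 4,990 kg; Δv = 316×9.8×ln(4.046) = 3096.8×1.3978 ≈ 4329 m/s.
Total Δv = 5827 + 4329 = 10156 m/s.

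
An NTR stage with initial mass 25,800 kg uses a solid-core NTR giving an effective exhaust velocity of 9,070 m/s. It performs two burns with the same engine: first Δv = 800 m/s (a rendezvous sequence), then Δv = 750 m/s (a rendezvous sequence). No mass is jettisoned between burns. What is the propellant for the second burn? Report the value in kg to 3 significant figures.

propellant for the second burn ≈ 1870 kg

After the first burn: m = 25800 × exp(−800/9070.0) = 25800 × 0.91558 = 23,622 kg.
After the second burn: m = 23,622 × exp(−750/9070.0) = 23,622 × 0.92064 = 21,747.4 kg.
Second-burn propellant = 23,622 − 21,747.4 = 1,874.6 kg.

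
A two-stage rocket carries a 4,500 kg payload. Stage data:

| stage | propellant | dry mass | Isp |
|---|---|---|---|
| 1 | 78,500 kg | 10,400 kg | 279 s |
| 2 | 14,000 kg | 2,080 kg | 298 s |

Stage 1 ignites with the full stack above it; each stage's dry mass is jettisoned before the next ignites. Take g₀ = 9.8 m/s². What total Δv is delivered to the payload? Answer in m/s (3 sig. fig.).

Δv ≈ 6780 m/s

Ignition mass of stage 1 = 78,500+10,400 + 14,000+2,080 + 4,500 = 109,480 kg.
Stage 1: m₀ = 109,480 kg, m_f = 109,480 − 78,500 = 30,980 kg; Δv = 279×9.8×ln(3.534) = 2734.2×1.2624 ≈ 3452 m/s.
Stage 2: m₀ = 20,580 kg, m_f = 20,580 − 14,000 = 6,580 kg; Δv = 298×9.8×ln(3.128) = 2920.4×1.1403 ≈ 3330 m/s.
Total Δv = 3452 + 3330 = 6782 m/s.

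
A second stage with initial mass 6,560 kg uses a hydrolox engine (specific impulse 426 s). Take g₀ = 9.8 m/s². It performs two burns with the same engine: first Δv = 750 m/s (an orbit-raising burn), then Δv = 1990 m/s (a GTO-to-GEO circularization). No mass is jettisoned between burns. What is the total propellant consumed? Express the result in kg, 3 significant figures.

total propellant consumed ≈ 3160 kg

v_e = Isp · g₀ = 426 × 9.8 = 4174.8 m/s.
After the first burn: m = 6560 × exp(−750/4174.8) = 6560 × 0.83556 = 5,481.27 kg.
After the second burn: m = 5,481.27 × exp(−1990/4174.8) = 5,481.27 × 0.62085 = 3,403.05 kg.
Total propellant = m₀ − m_final = 6560 − 3,403.05 = 3,156.95 kg.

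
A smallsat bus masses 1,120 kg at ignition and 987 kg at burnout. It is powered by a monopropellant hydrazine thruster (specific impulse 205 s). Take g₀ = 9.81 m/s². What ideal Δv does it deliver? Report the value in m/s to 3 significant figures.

Δv ≈ 254 m/s

v_e = Isp · g₀ = 205 × 9.81 = 2011.1 m/s.
Δv = v_e · ln(m₀/m_f) = 2011.1 × ln(1.135) = 2011.1 × 0.1264 ≈ 254.2 m/s.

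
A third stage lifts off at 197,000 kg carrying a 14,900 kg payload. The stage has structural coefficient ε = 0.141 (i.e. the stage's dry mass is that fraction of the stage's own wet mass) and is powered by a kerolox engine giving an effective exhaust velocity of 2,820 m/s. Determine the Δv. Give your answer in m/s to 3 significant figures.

Δv ≈ 4460 m/s

Stage wet mass = m₀ − payload = 197,000 − 14,900 = 182,100 kg.
Stage dry mass = ε × stage wet mass = 0.141 × 182,100 = 25,676.1 kg.
Burnout mass m_f = stage dry + payload = 25,676.1 + 14,900 = 40,576.1 kg.
From the ideal rocket equation, Δv = v_e · ln(197,000/40,576.1) = 2820.0 × ln(4.855) = 2820.0 × 1.5800 ≈ 4456 m/s.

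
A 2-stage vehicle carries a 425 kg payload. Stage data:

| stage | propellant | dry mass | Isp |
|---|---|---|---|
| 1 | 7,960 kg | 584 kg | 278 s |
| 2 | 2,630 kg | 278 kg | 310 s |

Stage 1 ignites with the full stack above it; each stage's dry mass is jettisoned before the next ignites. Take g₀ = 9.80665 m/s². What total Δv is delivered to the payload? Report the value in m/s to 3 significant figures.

Ignition mass of stage 1 = 7,960+584 + 2,630+278 + 425 = 11,877 kg.
Stage 1: m₀ = 11,877 kg, m_f = 11,877 − 7,960 = 3,917 kg; Δv = 278×9.80665×ln(3.032) = 2726.2×1.1093 ≈ 3024 m/s.
Stage 2: m₀ = 3,333 kg, m_f = 3,333 − 2,630 = 703 kg; Δv = 310×9.80665×ln(4.741) = 3040.1×1.5563 ≈ 4731 m/s.
Total Δv = 3024 + 4731 = 7755 m/s.

Δv ≈ 7760 m/s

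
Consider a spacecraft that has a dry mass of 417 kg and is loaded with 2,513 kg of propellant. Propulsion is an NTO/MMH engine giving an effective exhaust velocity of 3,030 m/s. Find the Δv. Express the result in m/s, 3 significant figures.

m₀ = m_dry + m_prop = 417 + 2,513 = 2,930 kg.
Rocket equation: Δv = v_e · ln(m₀/m_f) = 3030.0 × ln(7.026) = 3030.0 × 1.9497 ≈ 5907.5 m/s.

Δv ≈ 5910 m/s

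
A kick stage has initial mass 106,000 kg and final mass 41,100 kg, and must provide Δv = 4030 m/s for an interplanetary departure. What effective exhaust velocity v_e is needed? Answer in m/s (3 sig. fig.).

ln(m₀/m_f) = ln(106000/41100) = ln(2.579) = 0.9474.
Using Δv = v_e ln(m₀/m_f): v_e = Δv / ln(m₀/m_f) = 4030 / 0.9474 = 4253.6 m/s.

v_e ≈ 4250 m/s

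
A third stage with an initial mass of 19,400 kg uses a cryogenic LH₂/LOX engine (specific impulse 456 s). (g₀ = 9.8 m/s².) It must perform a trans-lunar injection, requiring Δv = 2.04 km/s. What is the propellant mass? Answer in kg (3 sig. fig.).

v_e = Isp · g₀ = 456 × 9.8 = 4468.8 m/s.
m₀/m_f = exp(Δv / v_e) = exp(2040 / 4468.8) = exp(0.4565) = 1.5785.
m_f = 19,400 / 1.5785 = 12,290.1 kg, so propellant = m₀ − m_f = 19,400 − 12,290.1 = 7,109.9 kg.

propellant mass ≈ 7110 kg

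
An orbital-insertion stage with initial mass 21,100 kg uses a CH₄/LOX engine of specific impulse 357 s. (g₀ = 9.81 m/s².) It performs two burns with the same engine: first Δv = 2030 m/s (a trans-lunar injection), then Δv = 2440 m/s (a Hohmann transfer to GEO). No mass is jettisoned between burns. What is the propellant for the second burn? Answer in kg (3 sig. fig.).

propellant for the second burn ≈ 5930 kg

v_e = Isp · g₀ = 357 × 9.81 = 3502.2 m/s.
After the first burn: m = 21100 × exp(−2030/3502.2) = 21100 × 0.56010 = 11,818.1 kg.
After the second burn: m = 11,818.1 × exp(−2440/3502.2) = 11,818.1 × 0.49822 = 5,888.01 kg.
Second-burn propellant = 11,818.1 − 5,888.01 = 5,930.09 kg.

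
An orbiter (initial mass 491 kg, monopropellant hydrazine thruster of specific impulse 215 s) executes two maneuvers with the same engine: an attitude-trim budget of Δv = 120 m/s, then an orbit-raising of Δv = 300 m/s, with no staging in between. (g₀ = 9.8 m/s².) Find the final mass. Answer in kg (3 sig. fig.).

v_e = Isp · g₀ = 215 × 9.8 = 2107.0 m/s.
After the first burn: m = 491 × exp(−120/2107.0) = 491 × 0.94464 = 463.818 kg.
After the second burn: m = 463.818 × exp(−300/2107.0) = 463.818 × 0.86729 = 402.265 kg.

final mass ≈ 402 kg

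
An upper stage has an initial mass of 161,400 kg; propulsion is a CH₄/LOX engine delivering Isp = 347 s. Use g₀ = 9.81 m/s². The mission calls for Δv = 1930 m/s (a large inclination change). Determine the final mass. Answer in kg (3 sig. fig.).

v_e = Isp · g₀ = 347 × 9.81 = 3404.1 m/s.
Rocket equation: m₀/m_f = exp(Δv / v_e) = exp(1930 / 3404.1) = exp(0.5670) = 1.7629.
m_f = m₀ / 1.7629 = 161,400 / 1.7629 = 91,553.7 kg.

final mass ≈ 91600 kg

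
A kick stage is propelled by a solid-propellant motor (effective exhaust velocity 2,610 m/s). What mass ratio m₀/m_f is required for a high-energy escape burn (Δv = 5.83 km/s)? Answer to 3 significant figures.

m₀/m_f = exp(Δv / v_e) = exp(5830 / 2610.0) = exp(2.2337) = 9.3345.

mass ratio ≈ 9.33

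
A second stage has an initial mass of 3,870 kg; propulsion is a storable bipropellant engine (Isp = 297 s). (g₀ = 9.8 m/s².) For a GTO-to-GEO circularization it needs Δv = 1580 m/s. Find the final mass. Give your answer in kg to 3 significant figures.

v_e = Isp · g₀ = 297 × 9.8 = 2910.6 m/s.
m₀/m_f = exp(Δv / v_e) = exp(1580 / 2910.6) = exp(0.5428) = 1.7209.
m_f = m₀ / 1.7209 = 3,870 / 1.7209 = 2,248.82 kg.

final mass ≈ 2250 kg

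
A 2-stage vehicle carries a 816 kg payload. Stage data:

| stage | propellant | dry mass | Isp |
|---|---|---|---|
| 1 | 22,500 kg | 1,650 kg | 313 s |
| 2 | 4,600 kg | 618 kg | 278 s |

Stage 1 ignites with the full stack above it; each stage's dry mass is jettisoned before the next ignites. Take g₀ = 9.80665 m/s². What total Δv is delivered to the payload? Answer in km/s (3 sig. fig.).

Δv ≈ 8.12 km/s

Ignition mass of stage 1 = 22,500+1,650 + 4,600+618 + 816 = 30,184 kg.
Stage 1: m₀ = 30,184 kg, m_f = 30,184 − 22,500 = 7,684 kg; Δv = 313×9.80665×ln(3.928) = 3069.5×1.3682 ≈ 4200 m/s.
Stage 2: m₀ = 6,034 kg, m_f = 6,034 − 4,600 = 1,434 kg; Δv = 278×9.80665×ln(4.208) = 2726.2×1.4369 ≈ 3917 m/s.
Total Δv = 4200 + 3917 = 8117 m/s.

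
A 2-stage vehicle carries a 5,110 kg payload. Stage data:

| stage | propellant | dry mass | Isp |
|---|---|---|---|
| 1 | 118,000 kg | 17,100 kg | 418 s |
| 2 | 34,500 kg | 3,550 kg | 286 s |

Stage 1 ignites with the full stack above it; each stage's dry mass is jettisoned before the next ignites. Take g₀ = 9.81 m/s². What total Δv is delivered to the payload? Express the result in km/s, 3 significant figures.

Ignition mass of stage 1 = 118,000+17,100 + 34,500+3,550 + 5,110 = 178,260 kg.
Stage 1: m₀ = 178,260 kg, m_f = 178,260 − 118,000 = 60,260 kg; Δv = 418×9.81×ln(2.958) = 4100.6×1.0846 ≈ 4447 m/s.
Stage 2: m₀ = 43,160 kg, m_f = 43,160 − 34,500 = 8,660 kg; Δv = 286×9.81×ln(4.984) = 2805.7×1.6062 ≈ 4506 m/s.
Total Δv = 4447 + 4506 = 8953 m/s.

Δv ≈ 8.95 km/s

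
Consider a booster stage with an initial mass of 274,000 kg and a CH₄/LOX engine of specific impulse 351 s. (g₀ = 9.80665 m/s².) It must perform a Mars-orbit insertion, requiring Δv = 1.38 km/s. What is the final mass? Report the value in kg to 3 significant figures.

v_e = Isp · g₀ = 351 × 9.80665 = 3442.1 m/s.
m₀/m_f = exp(Δv / v_e) = exp(1380 / 3442.1) = exp(0.4009) = 1.4932.
m_f = m₀ / 1.4932 = 274,000 / 1.4932 = 183,499 kg.

final mass ≈ 183000 kg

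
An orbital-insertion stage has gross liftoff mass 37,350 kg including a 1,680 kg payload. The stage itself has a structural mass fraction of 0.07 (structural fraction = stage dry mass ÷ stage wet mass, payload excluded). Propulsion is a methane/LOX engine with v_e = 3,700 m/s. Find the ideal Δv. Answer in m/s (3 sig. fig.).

Δv ≈ 8110 m/s

Stage wet mass = m₀ − payload = 37,350 − 1,680 = 35,670 kg.
Stage dry mass = ε × stage wet mass = 0.07 × 35,670 = 2,496.9 kg.
Burnout mass m_f = stage dry + payload = 2,496.9 + 1,680 = 4,176.9 kg.
Δv = v_e · ln(37,350/4,176.9) = 3700.0 × ln(8.942) = 3700.0 × 2.1908 ≈ 8106 m/s.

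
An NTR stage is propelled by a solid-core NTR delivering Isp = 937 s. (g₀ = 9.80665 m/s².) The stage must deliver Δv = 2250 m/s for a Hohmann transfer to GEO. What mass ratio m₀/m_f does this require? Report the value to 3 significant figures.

mass ratio ≈ 1.28

v_e = Isp · g₀ = 937 × 9.80665 = 9188.8 m/s.
From the ideal rocket equation, m₀/m_f = exp(Δv / v_e) = exp(2250 / 9188.8) = exp(0.2449) = 1.2774.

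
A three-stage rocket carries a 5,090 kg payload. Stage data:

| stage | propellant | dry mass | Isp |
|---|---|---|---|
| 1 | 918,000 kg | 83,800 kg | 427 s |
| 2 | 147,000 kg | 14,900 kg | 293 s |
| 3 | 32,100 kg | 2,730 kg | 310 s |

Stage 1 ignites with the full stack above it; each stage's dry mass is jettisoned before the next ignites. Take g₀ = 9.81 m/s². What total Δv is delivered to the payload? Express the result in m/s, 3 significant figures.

Δv ≈ 14700 m/s

Ignition mass of stage 1 = 918,000+83,800 + 147,000+14,900 + 32,100+2,730 + 5,090 = 1,203,620 kg.
Stage 1: m₀ = 1,203,620 kg, m_f = 1,203,620 − 918,000 = 285,620 kg; Δv = 427×9.81×ln(4.214) = 4188.9×1.4384 ≈ 6025 m/s.
Stage 2: m₀ = 201,820 kg, m_f = 201,820 − 147,000 = 54,820 kg; Δv = 293×9.81×ln(3.682) = 2874.3×1.3033 ≈ 3746 m/s.
Stage 3: m₀ = 39,920 kg, m_f = 39,920 − 32,100 = 7,820 kg; Δv = 310×9.81×ln(5.105) = 3041.1×1.6302 ≈ 4958 m/s.
Total Δv = 6025 + 3746 + 4958 = 14729 m/s.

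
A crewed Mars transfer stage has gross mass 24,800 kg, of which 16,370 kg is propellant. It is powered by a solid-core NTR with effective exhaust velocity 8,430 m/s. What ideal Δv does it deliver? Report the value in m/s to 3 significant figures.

m_f = m₀ − m_prop = 24,800 − 16,370 = 8,430 kg.
By the Tsiolkovsky rocket equation, Δv = v_e · ln(m₀/m_f) = 8430.0 × ln(2.942) = 8430.0 × 1.0790 ≈ 9096.4 m/s.

Δv ≈ 9100 m/s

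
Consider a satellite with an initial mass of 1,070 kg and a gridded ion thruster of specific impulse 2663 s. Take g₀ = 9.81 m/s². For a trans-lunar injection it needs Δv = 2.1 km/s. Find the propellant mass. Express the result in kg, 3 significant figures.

v_e = Isp · g₀ = 2663 × 9.81 = 26124.0 m/s.
Using Δv = v_e ln(m₀/m_f): m₀/m_f = exp(Δv / v_e) = exp(2100 / 26124.0) = exp(0.0804) = 1.0837.
m_f = 1,070 / 1.0837 = 987.358 kg, so propellant = m₀ − m_f = 1,070 − 987.358 = 82.642 kg.

propellant mass ≈ 82.6 kg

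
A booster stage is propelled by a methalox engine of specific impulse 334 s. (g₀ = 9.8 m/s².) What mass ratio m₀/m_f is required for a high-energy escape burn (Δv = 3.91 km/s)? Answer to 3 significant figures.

v_e = Isp · g₀ = 334 × 9.8 = 3273.2 m/s.
From the ideal rocket equation, m₀/m_f = exp(Δv / v_e) = exp(3910 / 3273.2) = exp(1.1945) = 3.3021.

mass ratio ≈ 3.30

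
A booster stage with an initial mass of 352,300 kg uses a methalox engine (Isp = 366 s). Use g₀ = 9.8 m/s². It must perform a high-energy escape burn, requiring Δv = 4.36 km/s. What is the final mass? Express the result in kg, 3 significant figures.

v_e = Isp · g₀ = 366 × 9.8 = 3586.8 m/s.
Using Δv = v_e ln(m₀/m_f): m₀/m_f = exp(Δv / v_e) = exp(4360 / 3586.8) = exp(1.2156) = 3.3722.
m_f = m₀ / 3.3722 = 352,300 / 3.3722 = 104,472 kg.

final mass ≈ 104000 kg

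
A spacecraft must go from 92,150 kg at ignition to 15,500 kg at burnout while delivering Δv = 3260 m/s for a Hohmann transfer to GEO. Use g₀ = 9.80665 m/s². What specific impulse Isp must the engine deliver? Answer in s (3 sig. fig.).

ln(m₀/m_f) = ln(92150/15500) = ln(5.945) = 1.7826.
v_e = Δv / ln(m₀/m_f) = 3260 / 1.7826 = 1828.8 m/s.
Isp = v_e / g₀ = 1828.8 / 9.80665 = 186.5 s.

Isp ≈ 186 s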